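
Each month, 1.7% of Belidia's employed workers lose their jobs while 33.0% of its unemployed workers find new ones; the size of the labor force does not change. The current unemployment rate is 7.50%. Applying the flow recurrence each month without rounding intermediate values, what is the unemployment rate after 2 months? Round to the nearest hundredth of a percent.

With a fixed labor force, u_{t+1} = u_t + s·(1−u_t) − f·u_t = u_t·(1−s−f) + s.
Here 1−s−f = 0.653 and s = 0.017.
u_1 = 0.075000 × 0.653 + 0.017 = 0.065975.
u_2 = 0.065975 × 0.653 + 0.017 = 0.060082.

Unemployment rate after two months ≈ 6.01%.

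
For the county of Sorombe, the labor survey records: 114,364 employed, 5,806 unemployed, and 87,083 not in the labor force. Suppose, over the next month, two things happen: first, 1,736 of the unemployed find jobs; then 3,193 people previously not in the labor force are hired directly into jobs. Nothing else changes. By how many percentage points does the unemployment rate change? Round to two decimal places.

The unemployment rate changes by −1.53 percentage points.

Initially, labor force = 114,364 + 5,806 = 120,170, so u = 5,806/120,170 = 4.83%.
After the first change, unemployed falls and employed rises by 1,736; labor force unchanged → E = 116,100, U = 4,070, labor force = 120,170.
After the second change, employed and labor force both rise by 3,193; unemployed unchanged → E = 119,293, U = 4,070, labor force = 123,363.
New unemployment rate = 4,070 / 123,363 = 3.30%.
Change = 3.30% − 4.83% = −1.53 percentage points.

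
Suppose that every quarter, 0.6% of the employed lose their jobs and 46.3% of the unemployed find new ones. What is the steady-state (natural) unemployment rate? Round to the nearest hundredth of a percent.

Steady-state unemployment rate ≈ 1.28%.

At steady state the flows balance: s·E = f·U, so U/(E+U) = s/(s+f).
u* = 0.6 / (0.6 + 46.3) = 0.6 / 46.90 = 1.28%.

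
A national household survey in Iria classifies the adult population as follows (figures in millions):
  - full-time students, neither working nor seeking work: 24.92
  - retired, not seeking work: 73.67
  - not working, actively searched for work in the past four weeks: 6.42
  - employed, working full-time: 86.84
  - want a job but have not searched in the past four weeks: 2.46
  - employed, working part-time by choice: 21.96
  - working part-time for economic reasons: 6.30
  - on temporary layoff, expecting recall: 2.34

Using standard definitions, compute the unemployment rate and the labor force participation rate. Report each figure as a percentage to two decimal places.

Employed = 86.84 + 21.96 + 6.30 = 115.10 million (anyone who worked, including part-time for economic reasons, counts as employed).
Unemployed = 6.42 + 2.34 = 8.76 million (jobless and actively searching, or on temporary layoff).
Labor force = 115.10 + 8.76 = 123.86 million.
Not in labor force = 24.92 + 73.67 + 2.46 = 101.05 million (those not working and not actively searching are outside the labor force — including those who want a job but have given up searching).
Civilian working-age population = 123.86 + 101.05 = 224.91 million.
Unemployment rate = 8.76 / 123.86 = 7.07%.
Labor force participation rate = 123.86 / 224.91 = 55.07%.

Unemployment rate ≈ 7.07%; labor force participation rate ≈ 55.07%.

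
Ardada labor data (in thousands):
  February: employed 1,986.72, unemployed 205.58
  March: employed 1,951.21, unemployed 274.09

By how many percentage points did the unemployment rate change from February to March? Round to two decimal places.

The unemployment rate changed by +2.94 percentage points.

February: labor force = 1,986.72 + 205.58 = 2,192.30; u = 205.58/2,192.30 = 9.38%.
March: labor force = 1,951.21 + 274.09 = 2,225.30; u = 274.09/2,225.30 = 12.32%.
Change = 12.32% − 9.38% = +2.94 pp.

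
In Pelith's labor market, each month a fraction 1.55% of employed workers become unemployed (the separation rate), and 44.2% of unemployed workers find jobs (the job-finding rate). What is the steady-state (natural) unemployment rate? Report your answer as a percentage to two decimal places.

Steady-state unemployment rate ≈ 3.39%.

At steady state the flows balance: s·E = f·U, so U/(E+U) = s/(s+f).
u* = 1.55 / (1.55 + 44.2) = 1.55 / 45.75 = 3.39%.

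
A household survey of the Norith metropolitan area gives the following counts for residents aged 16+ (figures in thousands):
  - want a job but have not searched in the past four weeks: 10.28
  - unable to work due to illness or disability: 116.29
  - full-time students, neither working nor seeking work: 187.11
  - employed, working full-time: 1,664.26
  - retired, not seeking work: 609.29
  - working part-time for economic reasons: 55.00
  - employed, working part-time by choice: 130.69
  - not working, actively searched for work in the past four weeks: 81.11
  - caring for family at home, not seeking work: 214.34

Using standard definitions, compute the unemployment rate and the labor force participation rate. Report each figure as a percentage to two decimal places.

Employed = 1,664.26 + 55.00 + 130.69 = 1,849.95 thousand (anyone who worked, including part-time for economic reasons, counts as employed).
Unemployed = 81.11 thousand.
Labor force = 1,849.95 + 81.11 = 1,931.06 thousand.
Not in labor force = 10.28 + 116.29 + 187.11 + 609.29 + 214.34 = 1,137.31 thousand (those not working and not actively searching are outside the labor force — including those who want a job but have given up searching).
Civilian working-age population = 1,931.06 + 1,137.31 = 3,068.37 thousand.
Unemployment rate = 81.11 / 1,931.06 = 4.20%.
Labor force participation rate = 1,931.06 / 3,068.37 = 62.93%.

Unemployment rate ≈ 4.20%; labor force participation rate ≈ 62.93%.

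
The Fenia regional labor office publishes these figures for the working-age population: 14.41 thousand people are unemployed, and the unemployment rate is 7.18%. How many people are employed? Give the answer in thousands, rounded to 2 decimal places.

Labor force = U / u = 14.41 / 0.0718 ≈ 200.70 thousand.
Employed = labor force − unemployed = 200.70 − 14.41 = 186.29 thousand.

About 186.29 thousand are employed.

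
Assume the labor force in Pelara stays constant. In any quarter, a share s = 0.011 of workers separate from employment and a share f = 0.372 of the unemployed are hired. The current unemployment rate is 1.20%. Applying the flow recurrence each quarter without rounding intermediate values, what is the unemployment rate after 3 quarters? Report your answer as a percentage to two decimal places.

With a fixed labor force, u_{t+1} = u_t + s·(1−u_t) − f·u_t = u_t·(1−s−f) + s.
Here 1−s−f = 0.617 and s = 0.011.
u_1 = 0.012000 × 0.617 + 0.011 = 0.018404.
u_2 = 0.018404 × 0.617 + 0.011 = 0.022355.
u_3 = 0.022355 × 0.617 + 0.011 = 0.024793.

Unemployment rate after three quarters ≈ 2.48%.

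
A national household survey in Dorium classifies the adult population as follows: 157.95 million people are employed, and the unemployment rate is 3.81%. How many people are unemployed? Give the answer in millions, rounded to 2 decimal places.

About 6.26 million are unemployed.

Let U be the number unemployed. The labor force is E + U, and U/(E+U) = 0.0381.
So U = 0.0381 × 157.95 / (1 − 0.0381) = 6.0179 / 0.9619 ≈ 6.26 million.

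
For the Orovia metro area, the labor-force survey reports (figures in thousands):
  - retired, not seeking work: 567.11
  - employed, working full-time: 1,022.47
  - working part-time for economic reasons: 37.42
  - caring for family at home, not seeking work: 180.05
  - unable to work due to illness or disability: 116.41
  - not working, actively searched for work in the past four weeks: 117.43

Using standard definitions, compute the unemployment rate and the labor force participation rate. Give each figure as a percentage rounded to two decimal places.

Unemployment rate ≈ 9.97%; labor force participation rate ≈ 57.69%.

Employed = 1,022.47 + 37.42 = 1,059.89 thousand (anyone who worked, including part-time for economic reasons, counts as employed).
Unemployed = 117.43 thousand.
Labor force = 1,059.89 + 117.43 = 1,177.32 thousand.
Not in labor force = 567.11 + 180.05 + 116.41 = 863.57 thousand (those not working and not actively searching are outside the labor force).
Civilian working-age population = 1,177.32 + 863.57 = 2,040.89 thousand.
Unemployment rate = 117.43 / 1,177.32 = 9.97%.
Labor force participation rate = 1,177.32 / 2,040.89 = 57.69%.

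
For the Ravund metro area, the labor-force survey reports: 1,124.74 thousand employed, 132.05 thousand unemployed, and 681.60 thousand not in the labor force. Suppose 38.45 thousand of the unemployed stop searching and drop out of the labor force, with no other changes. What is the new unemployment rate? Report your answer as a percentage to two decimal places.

New unemployment rate ≈ 7.68%.

Initially, labor force = 1,124.74 + 132.05 = 1,256.79 thousand, so u = 132.05/1,256.79 = 10.51%.
After the change, unemployed and labor force both fall by 38.45 → E = 1,124.74, U = 93.60, labor force = 1,218.34 thousand.
New unemployment rate = 93.60 / 1,218.34 = 7.68%.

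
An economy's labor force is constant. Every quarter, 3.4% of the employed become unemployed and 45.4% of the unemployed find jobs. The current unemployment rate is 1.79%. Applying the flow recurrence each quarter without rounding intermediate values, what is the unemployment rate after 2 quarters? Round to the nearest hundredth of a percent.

Unemployment rate after two quarters ≈ 5.61%.

With a fixed labor force, u_{t+1} = u_t + s·(1−u_t) − f·u_t = u_t·(1−s−f) + s.
Here 1−s−f = 0.512 and s = 0.034.
u_1 = 0.017900 × 0.512 + 0.034 = 0.043165.
u_2 = 0.043165 × 0.512 + 0.034 = 0.056100.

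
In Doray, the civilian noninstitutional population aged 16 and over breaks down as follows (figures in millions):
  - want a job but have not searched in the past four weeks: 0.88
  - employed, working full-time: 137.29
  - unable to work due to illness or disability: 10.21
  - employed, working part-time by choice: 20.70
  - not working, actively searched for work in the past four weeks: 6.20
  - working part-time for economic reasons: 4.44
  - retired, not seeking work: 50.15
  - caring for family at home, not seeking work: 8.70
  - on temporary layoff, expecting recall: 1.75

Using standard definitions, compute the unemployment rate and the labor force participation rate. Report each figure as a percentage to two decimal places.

Employed = 137.29 + 20.70 + 4.44 = 162.43 million (anyone who worked, including part-time for economic reasons, counts as employed).
Unemployed = 6.20 + 1.75 = 7.95 million (jobless and actively searching, or on temporary layoff).
Labor force = 162.43 + 7.95 = 170.38 million.
Not in labor force = 0.88 + 10.21 + 50.15 + 8.70 = 69.94 million (those not working and not actively searching are outside the labor force — including those who want a job but have given up searching).
Civilian working-age population = 170.38 + 69.94 = 240.32 million.
Unemployment rate = 7.95 / 170.38 = 4.67%.
Labor force participation rate = 170.38 / 240.32 = 70.90%.

Unemployment rate ≈ 4.67%; labor force participation rate ≈ 70.90%.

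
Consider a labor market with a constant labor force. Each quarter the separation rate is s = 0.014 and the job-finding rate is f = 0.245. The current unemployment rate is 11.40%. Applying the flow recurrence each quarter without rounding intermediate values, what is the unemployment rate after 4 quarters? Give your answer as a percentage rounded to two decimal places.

With a fixed labor force, u_{t+1} = u_t + s·(1−u_t) − f·u_t = u_t·(1−s−f) + s.
Here 1−s−f = 0.741 and s = 0.014.
u_1 = 0.114000 × 0.741 + 0.014 = 0.098474.
u_2 = 0.098474 × 0.741 + 0.014 = 0.086969.
u_3 = 0.086969 × 0.741 + 0.014 = 0.078444.
u_4 = 0.078444 × 0.741 + 0.014 = 0.072127.

Unemployment rate after four quarters ≈ 7.21%.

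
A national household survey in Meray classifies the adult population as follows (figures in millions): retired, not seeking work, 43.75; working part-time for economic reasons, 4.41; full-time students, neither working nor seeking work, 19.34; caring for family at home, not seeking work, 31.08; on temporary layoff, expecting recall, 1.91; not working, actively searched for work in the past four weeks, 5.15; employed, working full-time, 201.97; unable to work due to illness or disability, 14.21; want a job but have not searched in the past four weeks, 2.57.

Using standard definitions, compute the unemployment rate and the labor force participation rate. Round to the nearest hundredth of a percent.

Employed = 4.41 + 201.97 = 206.38 million (anyone who worked, including part-time for economic reasons, counts as employed).
Unemployed = 1.91 + 5.15 = 7.06 million (jobless and actively searching, or on temporary layoff).
Labor force = 206.38 + 7.06 = 213.44 million.
Not in labor force = 43.75 + 19.34 + 31.08 + 14.21 + 2.57 = 110.95 million (those not working and not actively searching are outside the labor force — including those who want a job but have given up searching).
Civilian working-age population = 213.44 + 110.95 = 324.39 million.
Unemployment rate = 7.06 / 213.44 = 3.31%.
Labor force participation rate = 213.44 / 324.39 = 65.80%.

Unemployment rate ≈ 3.31%; labor force participation rate ≈ 65.80%.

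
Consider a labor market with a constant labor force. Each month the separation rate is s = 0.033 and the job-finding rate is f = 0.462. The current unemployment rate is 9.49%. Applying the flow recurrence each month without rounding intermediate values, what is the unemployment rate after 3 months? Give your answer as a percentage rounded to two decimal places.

Unemployment rate after three months ≈ 7.03%.

With a fixed labor force, u_{t+1} = u_t + s·(1−u_t) − f·u_t = u_t·(1−s−f) + s.
Here 1−s−f = 0.505 and s = 0.033.
u_1 = 0.094900 × 0.505 + 0.033 = 0.080925.
u_2 = 0.080925 × 0.505 + 0.033 = 0.073867.
u_3 = 0.073867 × 0.505 + 0.033 = 0.070303.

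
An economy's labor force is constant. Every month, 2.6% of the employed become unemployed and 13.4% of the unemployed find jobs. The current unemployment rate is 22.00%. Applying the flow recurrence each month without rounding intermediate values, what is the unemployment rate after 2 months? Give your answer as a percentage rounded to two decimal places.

With a fixed labor force, u_{t+1} = u_t + s·(1−u_t) − f·u_t = u_t·(1−s−f) + s.
Here 1−s−f = 0.840 and s = 0.026.
u_1 = 0.220000 × 0.840 + 0.026 = 0.210800.
u_2 = 0.210800 × 0.840 + 0.026 = 0.203072.

Unemployment rate after two months ≈ 20.31%.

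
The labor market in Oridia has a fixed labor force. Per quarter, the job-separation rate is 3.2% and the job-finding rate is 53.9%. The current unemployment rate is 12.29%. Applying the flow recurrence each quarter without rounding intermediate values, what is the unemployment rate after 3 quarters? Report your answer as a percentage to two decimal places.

With a fixed labor force, u_{t+1} = u_t + s·(1−u_t) − f·u_t = u_t·(1−s−f) + s.
Here 1−s−f = 0.429 and s = 0.032.
u_1 = 0.122900 × 0.429 + 0.032 = 0.084724.
u_2 = 0.084724 × 0.429 + 0.032 = 0.068347.
u_3 = 0.068347 × 0.429 + 0.032 = 0.061321.

Unemployment rate after three quarters ≈ 6.13%.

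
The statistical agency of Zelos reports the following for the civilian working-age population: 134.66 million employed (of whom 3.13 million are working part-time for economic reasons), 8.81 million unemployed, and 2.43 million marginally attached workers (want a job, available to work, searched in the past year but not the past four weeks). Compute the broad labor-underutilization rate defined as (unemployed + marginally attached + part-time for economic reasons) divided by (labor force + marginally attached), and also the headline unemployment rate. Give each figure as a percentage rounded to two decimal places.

Broad underutilization rate ≈ 9.85%; headline unemployment rate ≈ 6.14%.

Labor force = 134.66 + 8.81 = 143.47 million.
Numerator = 8.81 + 2.43 + 3.13 = 14.37 million.
Denominator = 143.47 + 2.43 = 145.90 million.
Broad rate = 14.37 / 145.90 = 9.85%.
Headline unemployment rate = 8.81 / 143.47 = 6.14%.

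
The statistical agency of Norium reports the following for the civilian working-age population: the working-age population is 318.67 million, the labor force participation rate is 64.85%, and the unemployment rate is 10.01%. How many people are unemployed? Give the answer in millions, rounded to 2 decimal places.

About 20.69 million are unemployed.

Labor force = 0.6485 × 318.67 = 206.66 million.
Unemployed = 0.1001 × 206.66 ≈ 20.69 million.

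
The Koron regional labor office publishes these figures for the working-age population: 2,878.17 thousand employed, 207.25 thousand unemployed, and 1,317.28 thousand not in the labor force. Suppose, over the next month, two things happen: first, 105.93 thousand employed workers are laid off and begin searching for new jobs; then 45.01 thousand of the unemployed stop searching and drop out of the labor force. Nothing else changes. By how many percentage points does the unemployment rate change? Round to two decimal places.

Initially, labor force = 2,878.17 + 207.25 = 3,085.42 thousand, so u = 207.25/3,085.42 = 6.72%.
After the first change, employed falls and unemployed rises by 105.93; labor force unchanged → E = 2,772.24, U = 313.18, labor force = 3,085.42 thousand.
After the second change, unemployed and labor force both fall by 45.01 → E = 2,772.24, U = 268.17, labor force = 3,040.41 thousand.
New unemployment rate = 268.17 / 3,040.41 = 8.82%.
Change = 8.82% − 6.72% = +2.10 percentage points.

The unemployment rate changes by +2.10 percentage points.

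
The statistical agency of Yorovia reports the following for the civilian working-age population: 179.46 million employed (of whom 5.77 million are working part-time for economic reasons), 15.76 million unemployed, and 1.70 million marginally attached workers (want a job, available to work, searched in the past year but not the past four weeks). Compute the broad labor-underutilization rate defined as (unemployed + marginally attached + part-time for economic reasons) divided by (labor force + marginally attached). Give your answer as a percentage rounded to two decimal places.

Labor force = 179.46 + 15.76 = 195.22 million.
Numerator = 15.76 + 1.70 + 5.77 = 23.23 million.
Denominator = 195.22 + 1.70 = 196.92 million.
Broad rate = 23.23 / 196.92 = 11.80%.

Broad underutilization rate ≈ 11.80%.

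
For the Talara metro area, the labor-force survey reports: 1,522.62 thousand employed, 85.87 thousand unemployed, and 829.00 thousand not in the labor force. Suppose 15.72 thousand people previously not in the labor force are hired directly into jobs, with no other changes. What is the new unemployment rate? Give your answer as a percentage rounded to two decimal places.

New unemployment rate ≈ 5.29%.

Initially, labor force = 1,522.62 + 85.87 = 1,608.49 thousand, so u = 85.87/1,608.49 = 5.34%.
After the change, employed and labor force both rise by 15.72; unemployed unchanged → E = 1,538.34, U = 85.87, labor force = 1,624.21 thousand.
New unemployment rate = 85.87 / 1,624.21 = 5.29%.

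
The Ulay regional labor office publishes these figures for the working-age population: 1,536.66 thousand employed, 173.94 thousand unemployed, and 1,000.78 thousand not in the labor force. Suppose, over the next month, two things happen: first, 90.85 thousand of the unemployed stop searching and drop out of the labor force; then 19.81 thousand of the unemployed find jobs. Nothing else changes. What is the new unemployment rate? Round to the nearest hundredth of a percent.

New unemployment rate ≈ 3.91%.

Initially, labor force = 1,536.66 + 173.94 = 1,710.60 thousand, so u = 173.94/1,710.60 = 10.17%.
After the first change, unemployed and labor force both fall by 90.85 → E = 1,536.66, U = 83.09, labor force = 1,619.75 thousand.
After the second change, unemployed falls and employed rises by 19.81; labor force unchanged → E = 1,556.47, U = 63.28, labor force = 1,619.75 thousand.
New unemployment rate = 63.28 / 1,619.75 = 3.91%.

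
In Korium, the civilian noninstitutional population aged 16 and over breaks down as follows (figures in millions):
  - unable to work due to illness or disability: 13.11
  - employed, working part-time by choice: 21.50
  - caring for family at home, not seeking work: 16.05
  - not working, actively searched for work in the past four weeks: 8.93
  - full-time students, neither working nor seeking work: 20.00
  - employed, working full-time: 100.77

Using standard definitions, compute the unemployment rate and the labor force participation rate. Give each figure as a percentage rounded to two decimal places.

Employed = 21.50 + 100.77 = 122.27 million.
Unemployed = 8.93 million.
Labor force = 122.27 + 8.93 = 131.20 million.
Not in labor force = 13.11 + 16.05 + 20.00 = 49.16 million (those not working and not actively searching are outside the labor force).
Civilian working-age population = 131.20 + 49.16 = 180.36 million.
Unemployment rate = 8.93 / 131.20 = 6.81%.
Labor force participation rate = 131.20 / 180.36 = 72.74%.

Unemployment rate ≈ 6.81%; labor force participation rate ≈ 72.74%.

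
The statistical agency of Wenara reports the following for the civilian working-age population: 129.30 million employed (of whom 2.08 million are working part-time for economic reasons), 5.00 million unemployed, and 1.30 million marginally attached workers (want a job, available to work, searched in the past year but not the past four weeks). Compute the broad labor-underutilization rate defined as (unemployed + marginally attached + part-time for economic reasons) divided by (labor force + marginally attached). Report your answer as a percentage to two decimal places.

Labor force = 129.30 + 5.00 = 134.30 million.
Numerator = 5.00 + 1.30 + 2.08 = 8.38 million.
Denominator = 134.30 + 1.30 = 135.60 million.
Broad rate = 8.38 / 135.60 = 6.18%.

Broad underutilization rate ≈ 6.18%.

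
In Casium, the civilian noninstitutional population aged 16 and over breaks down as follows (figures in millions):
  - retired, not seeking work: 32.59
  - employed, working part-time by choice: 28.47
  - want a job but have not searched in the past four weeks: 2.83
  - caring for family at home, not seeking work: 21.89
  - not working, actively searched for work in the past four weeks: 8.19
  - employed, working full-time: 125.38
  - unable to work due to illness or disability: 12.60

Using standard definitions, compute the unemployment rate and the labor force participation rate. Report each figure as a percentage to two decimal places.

Employed = 28.47 + 125.38 = 153.85 million.
Unemployed = 8.19 million.
Labor force = 153.85 + 8.19 = 162.04 million.
Not in labor force = 32.59 + 2.83 + 21.89 + 12.60 = 69.91 million (those not working and not actively searching are outside the labor force — including those who want a job but have given up searching).
Civilian working-age population = 162.04 + 69.91 = 231.95 million.
Unemployment rate = 8.19 / 162.04 = 5.05%.
Labor force participation rate = 162.04 / 231.95 = 69.86%.

Unemployment rate ≈ 5.05%; labor force participation rate ≈ 69.86%.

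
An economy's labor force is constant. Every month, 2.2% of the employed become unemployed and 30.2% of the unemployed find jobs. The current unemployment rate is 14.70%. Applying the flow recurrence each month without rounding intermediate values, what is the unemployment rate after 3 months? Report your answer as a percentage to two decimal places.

Unemployment rate after three months ≈ 9.23%.

With a fixed labor force, u_{t+1} = u_t + s·(1−u_t) − f·u_t = u_t·(1−s−f) + s.
Here 1−s−f = 0.676 and s = 0.022.
u_1 = 0.147000 × 0.676 + 0.022 = 0.121372.
u_2 = 0.121372 × 0.676 + 0.022 = 0.104047.
u_3 = 0.104047 × 0.676 + 0.022 = 0.092336.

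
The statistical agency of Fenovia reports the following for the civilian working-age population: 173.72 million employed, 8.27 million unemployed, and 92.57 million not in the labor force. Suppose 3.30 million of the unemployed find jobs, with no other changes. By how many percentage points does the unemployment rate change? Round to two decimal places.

The unemployment rate changes by −1.81 percentage points.

Initially, labor force = 173.72 + 8.27 = 181.99 million, so u = 8.27/181.99 = 4.54%.
After the change, unemployed falls and employed rises by 3.30; labor force unchanged → E = 177.02, U = 4.97, labor force = 181.99 million.
New unemployment rate = 4.97 / 181.99 = 2.73%.
Change = 2.73% − 4.54% = −1.81 percentage points.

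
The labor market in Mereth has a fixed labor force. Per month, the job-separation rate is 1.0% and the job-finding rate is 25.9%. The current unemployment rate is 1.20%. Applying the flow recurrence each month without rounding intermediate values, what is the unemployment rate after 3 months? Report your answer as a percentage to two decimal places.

With a fixed labor force, u_{t+1} = u_t + s·(1−u_t) − f·u_t = u_t·(1−s−f) + s.
Here 1−s−f = 0.731 and s = 0.010.
u_1 = 0.012000 × 0.731 + 0.010 = 0.018772.
u_2 = 0.018772 × 0.731 + 0.010 = 0.023722.
u_3 = 0.023722 × 0.731 + 0.010 = 0.027341.

Unemployment rate after three months ≈ 2.73%.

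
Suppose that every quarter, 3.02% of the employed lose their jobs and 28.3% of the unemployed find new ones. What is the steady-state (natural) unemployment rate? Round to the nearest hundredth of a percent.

At steady state the flows balance: s·E = f·U, so U/(E+U) = s/(s+f).
u* = 3.02 / (3.02 + 28.3) = 3.02 / 31.32 = 9.64%.

Steady-state unemployment rate ≈ 9.64%.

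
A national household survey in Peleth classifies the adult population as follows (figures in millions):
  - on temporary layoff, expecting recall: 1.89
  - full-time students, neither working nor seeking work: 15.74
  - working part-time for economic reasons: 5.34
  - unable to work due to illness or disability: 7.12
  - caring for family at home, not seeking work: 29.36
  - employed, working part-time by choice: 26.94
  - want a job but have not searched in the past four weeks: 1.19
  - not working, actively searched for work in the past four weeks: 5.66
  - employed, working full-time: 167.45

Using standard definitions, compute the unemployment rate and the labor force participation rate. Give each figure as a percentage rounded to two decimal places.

Employed = 5.34 + 26.94 + 167.45 = 199.73 million (anyone who worked, including part-time for economic reasons, counts as employed).
Unemployed = 1.89 + 5.66 = 7.55 million (jobless and actively searching, or on temporary layoff).
Labor force = 199.73 + 7.55 = 207.28 million.
Not in labor force = 15.74 + 7.12 + 29.36 + 1.19 = 53.41 million (those not working and not actively searching are outside the labor force — including those who want a job but have given up searching).
Civilian working-age population = 207.28 + 53.41 = 260.69 million.
Unemployment rate = 7.55 / 207.28 = 3.64%.
Labor force participation rate = 207.28 / 260.69 = 79.51%.

Unemployment rate ≈ 3.64%; labor force participation rate ≈ 79.51%.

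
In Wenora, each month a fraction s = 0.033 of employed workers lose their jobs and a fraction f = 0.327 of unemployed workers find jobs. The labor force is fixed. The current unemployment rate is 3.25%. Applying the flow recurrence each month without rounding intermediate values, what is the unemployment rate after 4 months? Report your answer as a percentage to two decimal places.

With a fixed labor force, u_{t+1} = u_t + s·(1−u_t) − f·u_t = u_t·(1−s−f) + s.
Here 1−s−f = 0.640 and s = 0.033.
u_1 = 0.032500 × 0.640 + 0.033 = 0.053800.
u_2 = 0.053800 × 0.640 + 0.033 = 0.067432.
u_3 = 0.067432 × 0.640 + 0.033 = 0.076156.
u_4 = 0.076156 × 0.640 + 0.033 = 0.081740.

Unemployment rate after four months ≈ 8.17%.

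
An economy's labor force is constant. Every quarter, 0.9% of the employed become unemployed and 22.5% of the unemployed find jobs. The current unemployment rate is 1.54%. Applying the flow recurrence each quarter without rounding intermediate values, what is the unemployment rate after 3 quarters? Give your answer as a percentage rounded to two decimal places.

Unemployment rate after three quarters ≈ 2.81%.

With a fixed labor force, u_{t+1} = u_t + s·(1−u_t) − f·u_t = u_t·(1−s−f) + s.
Here 1−s−f = 0.766 and s = 0.009.
u_1 = 0.015400 × 0.766 + 0.009 = 0.020796.
u_2 = 0.020796 × 0.766 + 0.009 = 0.024930.
u_3 = 0.024930 × 0.766 + 0.009 = 0.028096.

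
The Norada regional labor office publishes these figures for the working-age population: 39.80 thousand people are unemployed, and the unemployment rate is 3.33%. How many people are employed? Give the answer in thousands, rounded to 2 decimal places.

Labor force = U / u = 39.80 / 0.0333 ≈ 1,195.20 thousand.
Employed = labor force − unemployed = 1,195.20 − 39.80 = 1,155.40 thousand.

About 1,155.40 thousand are employed.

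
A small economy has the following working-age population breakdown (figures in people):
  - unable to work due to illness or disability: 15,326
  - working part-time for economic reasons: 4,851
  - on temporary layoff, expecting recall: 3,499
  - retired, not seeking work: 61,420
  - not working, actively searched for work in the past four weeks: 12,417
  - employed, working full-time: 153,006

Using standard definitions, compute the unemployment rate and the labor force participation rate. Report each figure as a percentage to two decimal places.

Employed = 4,851 + 153,006 = 157,857 (anyone who worked, including part-time for economic reasons, counts as employed).
Unemployed = 3,499 + 12,417 = 15,916 (jobless and actively searching, or on temporary layoff).
Labor force = 157,857 + 15,916 = 173,773.
Not in labor force = 15,326 + 61,420 = 76,746 (those not working and not actively searching are outside the labor force).
Civilian working-age population = 173,773 + 76,746 = 250,519.
Unemployment rate = 15,916 / 173,773 = 9.16%.
Labor force participation rate = 173,773 / 250,519 = 69.37%.

Unemployment rate ≈ 9.16%; labor force participation rate ≈ 69.37%.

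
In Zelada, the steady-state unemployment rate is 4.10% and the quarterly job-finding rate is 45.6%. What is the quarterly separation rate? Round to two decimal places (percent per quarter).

From u* = s/(s+f): s = u·f/(1−u).
s = 0.0410 × 45.6 / (1 − 0.0410) = 1.8696 / 0.9590 ≈ 1.95% per quarter.

Separation rate ≈ 1.95% per quarter.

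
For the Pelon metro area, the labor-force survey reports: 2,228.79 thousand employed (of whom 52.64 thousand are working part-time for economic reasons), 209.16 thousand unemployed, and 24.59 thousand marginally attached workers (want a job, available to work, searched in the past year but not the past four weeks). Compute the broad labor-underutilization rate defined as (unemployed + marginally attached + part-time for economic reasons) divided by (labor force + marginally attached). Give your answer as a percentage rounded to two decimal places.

Labor force = 2,228.79 + 209.16 = 2,437.95 thousand.
Numerator = 209.16 + 24.59 + 52.64 = 286.39 thousand.
Denominator = 2,437.95 + 24.59 = 2,462.54 thousand.
Broad rate = 286.39 / 2,462.54 = 11.63%.

Broad underutilization rate ≈ 11.63%.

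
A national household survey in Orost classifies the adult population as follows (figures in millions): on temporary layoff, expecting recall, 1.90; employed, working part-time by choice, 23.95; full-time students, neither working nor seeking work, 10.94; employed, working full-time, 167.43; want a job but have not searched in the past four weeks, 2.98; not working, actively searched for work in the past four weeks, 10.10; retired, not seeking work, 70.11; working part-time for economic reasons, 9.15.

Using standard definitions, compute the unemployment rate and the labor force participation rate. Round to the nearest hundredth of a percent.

Unemployment rate ≈ 5.65%; labor force participation rate ≈ 71.67%.

Employed = 23.95 + 167.43 + 9.15 = 200.53 million (anyone who worked, including part-time for economic reasons, counts as employed).
Unemployed = 1.90 + 10.10 = 12.00 million (jobless and actively searching, or on temporary layoff).
Labor force = 200.53 + 12.00 = 212.53 million.
Not in labor force = 10.94 + 2.98 + 70.11 = 84.03 million (those not working and not actively searching are outside the labor force — including those who want a job but have given up searching).
Civilian working-age population = 212.53 + 84.03 = 296.56 million.
Unemployment rate = 12.00 / 212.53 = 5.65%.
Labor force participation rate = 212.53 / 296.56 = 71.67%.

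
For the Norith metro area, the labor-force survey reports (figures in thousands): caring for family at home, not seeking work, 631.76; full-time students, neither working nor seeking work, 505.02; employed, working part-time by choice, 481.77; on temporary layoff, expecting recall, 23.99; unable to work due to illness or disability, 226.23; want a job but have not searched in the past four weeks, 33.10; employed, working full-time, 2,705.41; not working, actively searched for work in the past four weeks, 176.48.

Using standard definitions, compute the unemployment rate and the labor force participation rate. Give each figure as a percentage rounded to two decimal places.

Unemployment rate ≈ 5.92%; labor force participation rate ≈ 70.82%.

Employed = 481.77 + 2,705.41 = 3,187.18 thousand.
Unemployed = 23.99 + 176.48 = 200.47 thousand (jobless and actively searching, or on temporary layoff).
Labor force = 3,187.18 + 200.47 = 3,387.65 thousand.
Not in labor force = 631.76 + 505.02 + 226.23 + 33.10 = 1,396.11 thousand (those not working and not actively searching are outside the labor force — including those who want a job but have given up searching).
Civilian working-age population = 3,387.65 + 1,396.11 = 4,783.76 thousand.
Unemployment rate = 200.47 / 3,387.65 = 5.92%.
Labor force participation rate = 3,387.65 / 4,783.76 = 70.82%.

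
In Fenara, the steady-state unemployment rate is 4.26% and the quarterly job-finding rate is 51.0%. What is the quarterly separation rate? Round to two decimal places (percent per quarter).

From u* = s/(s+f): s = u·f/(1−u).
s = 0.0426 × 51.0 / (1 − 0.0426) = 2.1726 / 0.9574 ≈ 2.27% per quarter.

Separation rate ≈ 2.27% per quarter.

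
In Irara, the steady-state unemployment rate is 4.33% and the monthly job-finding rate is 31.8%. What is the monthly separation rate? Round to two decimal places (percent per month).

Separation rate ≈ 1.44% per month.

From u* = s/(s+f): s = u·f/(1−u).
s = 0.0433 × 31.8 / (1 − 0.0433) = 1.3769 / 0.9567 ≈ 1.44% per month.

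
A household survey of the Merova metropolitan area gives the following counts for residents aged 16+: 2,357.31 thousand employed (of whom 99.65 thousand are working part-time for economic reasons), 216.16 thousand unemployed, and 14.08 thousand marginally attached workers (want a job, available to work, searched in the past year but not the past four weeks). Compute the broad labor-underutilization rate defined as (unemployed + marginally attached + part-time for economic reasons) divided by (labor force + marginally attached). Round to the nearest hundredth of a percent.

Labor force = 2,357.31 + 216.16 = 2,573.47 thousand.
Numerator = 216.16 + 14.08 + 99.65 = 329.89 thousand.
Denominator = 2,573.47 + 14.08 = 2,587.55 thousand.
Broad rate = 329.89 / 2,587.55 = 12.75%.

Broad underutilization rate ≈ 12.75%.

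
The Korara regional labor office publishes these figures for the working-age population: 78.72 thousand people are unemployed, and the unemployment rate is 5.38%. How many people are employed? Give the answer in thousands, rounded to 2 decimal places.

About 1,384.48 thousand are employed.

Labor force = U / u = 78.72 / 0.0538 ≈ 1,463.20 thousand.
Employed = labor force − unemployed = 1,463.20 − 78.72 = 1,384.48 thousand.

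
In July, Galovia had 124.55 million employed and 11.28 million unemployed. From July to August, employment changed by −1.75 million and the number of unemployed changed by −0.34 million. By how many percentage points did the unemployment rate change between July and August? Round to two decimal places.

The unemployment rate changed by −0.12 percentage points.

July: labor force = 124.55 + 11.28 = 135.83; u = 11.28/135.83 = 8.30%.
August: labor force = 122.80 + 10.94 = 133.74; u = 10.94/133.74 = 8.18%.
Change = 8.18% − 8.30% = −0.12 pp.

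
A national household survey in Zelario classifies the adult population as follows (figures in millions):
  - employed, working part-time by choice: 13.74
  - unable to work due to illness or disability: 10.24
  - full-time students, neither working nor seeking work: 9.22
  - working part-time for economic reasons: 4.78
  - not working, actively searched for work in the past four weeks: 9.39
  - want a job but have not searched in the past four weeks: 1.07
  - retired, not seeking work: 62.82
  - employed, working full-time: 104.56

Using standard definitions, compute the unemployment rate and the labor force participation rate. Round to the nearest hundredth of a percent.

Employed = 13.74 + 4.78 + 104.56 = 123.08 million (anyone who worked, including part-time for economic reasons, counts as employed).
Unemployed = 9.39 million.
Labor force = 123.08 + 9.39 = 132.47 million.
Not in labor force = 10.24 + 9.22 + 1.07 + 62.82 = 83.35 million (those not working and not actively searching are outside the labor force — including those who want a job but have given up searching).
Civilian working-age population = 132.47 + 83.35 = 215.82 million.
Unemployment rate = 9.39 / 132.47 = 7.09%.
Labor force participation rate = 132.47 / 215.82 = 61.38%.

Unemployment rate ≈ 7.09%; labor force participation rate ≈ 61.38%.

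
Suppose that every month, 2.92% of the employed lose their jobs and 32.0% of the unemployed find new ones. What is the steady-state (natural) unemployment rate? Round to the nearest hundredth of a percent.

Steady-state unemployment rate ≈ 8.36%.

At steady state the flows balance: s·E = f·U, so U/(E+U) = s/(s+f).
u* = 2.92 / (2.92 + 32.0) = 2.92 / 34.92 = 8.36%.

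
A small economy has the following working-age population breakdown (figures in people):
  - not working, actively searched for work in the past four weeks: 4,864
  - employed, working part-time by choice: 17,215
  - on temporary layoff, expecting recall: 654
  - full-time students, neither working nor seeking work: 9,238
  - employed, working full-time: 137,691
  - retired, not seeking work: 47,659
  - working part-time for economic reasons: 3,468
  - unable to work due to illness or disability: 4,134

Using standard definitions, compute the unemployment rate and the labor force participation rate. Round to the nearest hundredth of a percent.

Employed = 17,215 + 137,691 + 3,468 = 158,374 (anyone who worked, including part-time for economic reasons, counts as employed).
Unemployed = 4,864 + 654 = 5,518 (jobless and actively searching, or on temporary layoff).
Labor force = 158,374 + 5,518 = 163,892.
Not in labor force = 9,238 + 47,659 + 4,134 = 61,031 (those not working and not actively searching are outside the labor force).
Civilian working-age population = 163,892 + 61,031 = 224,923.
Unemployment rate = 5,518 / 163,892 = 3.37%.
Labor force participation rate = 163,892 / 224,923 = 72.87%.

Unemployment rate ≈ 3.37%; labor force participation rate ≈ 72.87%.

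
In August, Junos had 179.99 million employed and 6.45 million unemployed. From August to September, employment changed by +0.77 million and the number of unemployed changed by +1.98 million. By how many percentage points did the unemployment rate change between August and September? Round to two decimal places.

August: labor force = 179.99 + 6.45 = 186.44; u = 6.45/186.44 = 3.46%.
September: labor force = 180.76 + 8.43 = 189.19; u = 8.43/189.19 = 4.46%.
Change = 4.46% − 3.46% = +1.00 pp.

The unemployment rate changed by +1.00 percentage points.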